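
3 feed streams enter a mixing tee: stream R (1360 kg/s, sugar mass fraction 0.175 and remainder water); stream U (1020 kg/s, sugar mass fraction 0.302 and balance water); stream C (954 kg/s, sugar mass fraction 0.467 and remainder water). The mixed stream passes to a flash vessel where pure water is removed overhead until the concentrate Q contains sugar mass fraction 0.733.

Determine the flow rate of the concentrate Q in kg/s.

1353 kg/s

sugar entering = 1360×0.175 + 1020×0.302 + 954×0.467 = 991.56 kg/s.
All sugar reports to Q, so Q = 991.56/0.733 = 1352.7 kg/s.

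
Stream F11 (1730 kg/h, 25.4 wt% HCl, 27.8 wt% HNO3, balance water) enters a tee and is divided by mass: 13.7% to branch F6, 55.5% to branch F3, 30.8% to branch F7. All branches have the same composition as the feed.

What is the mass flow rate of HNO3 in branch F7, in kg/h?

Branch F7 total = 0.308×1730 = 532.84 kg/h.
HNO3 in F7 = 0.278×532.84 = 148.13 kg/h.

148.1 kg/h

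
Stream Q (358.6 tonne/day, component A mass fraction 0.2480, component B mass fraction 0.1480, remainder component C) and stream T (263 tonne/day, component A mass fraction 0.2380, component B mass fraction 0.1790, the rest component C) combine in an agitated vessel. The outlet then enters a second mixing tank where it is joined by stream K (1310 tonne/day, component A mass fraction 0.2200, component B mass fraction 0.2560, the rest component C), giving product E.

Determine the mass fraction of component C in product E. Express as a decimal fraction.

Overall, product flow = 1931.6 tonne/day.
component C in = 358.6×0.604 + 263×0.583 + 1310×0.524 = 1056.4 tonne/day.
component C fraction in E = 0.5469.

0.5469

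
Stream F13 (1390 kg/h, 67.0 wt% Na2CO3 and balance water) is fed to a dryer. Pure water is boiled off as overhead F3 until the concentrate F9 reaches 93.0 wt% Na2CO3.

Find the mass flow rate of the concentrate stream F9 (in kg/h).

1001 kg/h

Na2CO3 is conserved: 1390×0.670 = 931.3 kg/h all reports to the concentrate.
Concentrate = 931.3/(target fraction) = 1001.4 kg/h.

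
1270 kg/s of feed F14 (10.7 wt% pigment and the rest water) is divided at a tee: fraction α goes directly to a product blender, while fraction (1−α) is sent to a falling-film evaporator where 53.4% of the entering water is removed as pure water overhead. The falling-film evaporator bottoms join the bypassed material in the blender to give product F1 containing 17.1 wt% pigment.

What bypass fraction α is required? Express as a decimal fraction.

All 1270×0.107 = 135.89 kg/s of pigment reaches F1, so F1 = 135.89/0.171 = 794.68 kg/s and vapour = 475.32 kg/s.
The evaporator receives (1−α)·1270 of feed at 0.893 water and removes 0.534 of that water:
0.534×0.893×(1−α)×1270 = 475.32
(1−α) = 475.32/605.61 = 0.7849;  α = 0.2151.

0.215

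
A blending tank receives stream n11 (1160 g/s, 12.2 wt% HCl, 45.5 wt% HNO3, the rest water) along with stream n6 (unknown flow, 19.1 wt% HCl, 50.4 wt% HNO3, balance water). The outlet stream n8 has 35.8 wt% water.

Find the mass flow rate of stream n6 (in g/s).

1423 g/s

Let n6 be the unknown flow. Total out = 1160 + n6.
water balance: 490.68 + 0.305·n6 = 0.358·(1160 + n6)
(0.305 − 0.358)·n6 = 0.358×1160 − 490.68 = -75.4
n6 = -75.4 / -0.053 = 1422.6 g/s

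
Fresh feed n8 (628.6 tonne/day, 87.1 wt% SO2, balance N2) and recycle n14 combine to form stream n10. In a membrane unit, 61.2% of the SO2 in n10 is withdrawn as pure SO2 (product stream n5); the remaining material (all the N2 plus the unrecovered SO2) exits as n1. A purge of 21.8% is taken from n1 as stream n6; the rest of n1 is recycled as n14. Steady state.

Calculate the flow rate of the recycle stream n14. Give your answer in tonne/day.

529.4 tonne/day

N2 enters only via n8 and leaves only via the purge: 628.6×0.129 = 0.218×(N2 in n1), and the membrane unit passes all N2, so N2 in n10 = N2 in n1 = 371.97 tonne/day.
SO2 in n10: m_A = 628.6×0.871 + (1−0.218)·(1−0.612)·m_A, so m_A = 547.51/0.6966 = 785.99 tonne/day.
n1 = (1−0.612)×785.99 + 371.97 = 676.94 tonne/day.
Recycle n14 = (1−0.218)×676.94 = 529.36 tonne/day.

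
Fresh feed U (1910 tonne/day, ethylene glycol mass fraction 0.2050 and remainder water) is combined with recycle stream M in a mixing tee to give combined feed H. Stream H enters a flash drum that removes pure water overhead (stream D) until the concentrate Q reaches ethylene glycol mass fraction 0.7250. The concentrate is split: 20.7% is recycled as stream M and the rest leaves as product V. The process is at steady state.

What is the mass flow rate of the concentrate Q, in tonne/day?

Overall ethylene glycol balance (none leaves overhead): ethylene glycol in fresh feed = ethylene glycol in product, i.e. 1910×0.205 = (1−0.207)·Q·0.725.
Q = 391.55/(0.725×0.793) = 681.05 tonne/day.

681 tonne/day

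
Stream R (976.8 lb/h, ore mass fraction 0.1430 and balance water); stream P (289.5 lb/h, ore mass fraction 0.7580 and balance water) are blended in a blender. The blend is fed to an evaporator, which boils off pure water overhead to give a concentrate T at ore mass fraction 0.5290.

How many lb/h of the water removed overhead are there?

ore entering = 976.8×0.143 + 289.5×0.758 = 359.12 lb/h.
All ore reports to T, so T = 359.12/0.529 = 678.87 lb/h.
Total feed = 1266.3 lb/h; overhead = 1266.3 − 678.87 = 587.43 lb/h.

587.4 lb/h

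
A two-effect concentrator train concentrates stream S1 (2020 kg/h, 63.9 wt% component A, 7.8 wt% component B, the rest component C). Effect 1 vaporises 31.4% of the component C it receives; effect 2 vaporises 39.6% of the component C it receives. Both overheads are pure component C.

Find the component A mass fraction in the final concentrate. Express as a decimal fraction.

0.766

component C in feed = 2020×0.283 = 571.66 kg/h.
After stage 1: component C left = (1−0.314)×571.66 = 392.16; stream total = 1840.5 kg/h.
After stage 2: component C left = (1−0.396)×392.16 = 236.86; final concentrate = 1685.2 kg/h.
component A fraction = 1290.8/1685.2 = 0.766.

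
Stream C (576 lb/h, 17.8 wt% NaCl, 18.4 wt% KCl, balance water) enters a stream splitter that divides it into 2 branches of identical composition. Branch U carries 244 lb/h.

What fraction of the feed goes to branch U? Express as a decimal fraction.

Fraction to U = 244/576 = 0.4236.

0.424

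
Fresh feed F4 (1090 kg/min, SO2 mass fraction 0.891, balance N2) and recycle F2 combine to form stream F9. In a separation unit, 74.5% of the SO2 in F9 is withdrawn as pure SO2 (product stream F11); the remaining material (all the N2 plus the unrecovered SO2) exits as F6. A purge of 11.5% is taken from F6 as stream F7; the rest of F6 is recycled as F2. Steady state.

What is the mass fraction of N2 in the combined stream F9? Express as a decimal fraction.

0.452

N2 enters only via F4 and leaves only via the purge: 1090×0.109 = 0.115×(N2 in F6), and the separation unit passes all N2, so N2 in F9 = N2 in F6 = 1033.1 kg/min.
SO2 in F9: m_A = 1090×0.891 + (1−0.115)·(1−0.745)·m_A, so m_A = 971.19/0.7743 = 1254.2 kg/min.
F9 = 1254.2 + 1033.1 = 2287.4 kg/min.
N2 fraction in F9 = 1033.1/2287.4 = 0.452.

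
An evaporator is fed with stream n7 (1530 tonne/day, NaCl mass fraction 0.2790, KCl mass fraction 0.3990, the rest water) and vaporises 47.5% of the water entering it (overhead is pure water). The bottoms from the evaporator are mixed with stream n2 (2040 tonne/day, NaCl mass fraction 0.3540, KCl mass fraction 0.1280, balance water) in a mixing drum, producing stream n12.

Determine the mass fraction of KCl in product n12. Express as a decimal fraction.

Vapour removed = 0.475×0.322×1530 = 234.01 tonne/day; concentrate = 1296 tonne/day.
KCl reaching the mixer = 610.47 (from concentrate) + 2040×0.128 = 871.59 tonne/day.
Product flow = 1296 + 2040 = 3336 tonne/day; KCl fraction = 0.2613.

0.2613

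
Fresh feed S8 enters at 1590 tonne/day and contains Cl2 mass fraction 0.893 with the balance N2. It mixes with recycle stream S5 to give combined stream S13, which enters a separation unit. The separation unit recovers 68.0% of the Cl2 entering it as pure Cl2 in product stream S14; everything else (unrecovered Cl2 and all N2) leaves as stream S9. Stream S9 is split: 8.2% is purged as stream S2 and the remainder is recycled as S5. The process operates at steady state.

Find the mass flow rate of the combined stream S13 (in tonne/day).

N2 enters only via S8 and leaves only via the purge: 1590×0.107 = 0.082×(N2 in S9), and the separation unit passes all N2, so N2 in S13 = N2 in S9 = 2074.8 tonne/day.
Cl2 in S13: m_A = 1590×0.893 + (1−0.082)·(1−0.680)·m_A, so m_A = 1419.9/0.7062 = 2010.5 tonne/day.
S13 = 2010.5 + 2074.8 = 4085.2 tonne/day.

4085 tonne/day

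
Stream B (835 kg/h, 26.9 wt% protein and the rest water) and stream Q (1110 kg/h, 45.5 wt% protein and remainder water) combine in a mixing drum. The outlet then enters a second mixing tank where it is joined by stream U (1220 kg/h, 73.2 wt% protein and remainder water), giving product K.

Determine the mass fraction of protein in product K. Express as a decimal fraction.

Overall, product flow = 3165 kg/h.
protein in = 835×0.269 + 1110×0.455 + 1220×0.732 = 1622.7 kg/h.
protein fraction in K = 0.513.

0.513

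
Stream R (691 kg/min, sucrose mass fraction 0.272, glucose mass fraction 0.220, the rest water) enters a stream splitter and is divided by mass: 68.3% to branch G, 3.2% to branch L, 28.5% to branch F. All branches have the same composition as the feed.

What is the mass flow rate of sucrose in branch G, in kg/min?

Branch G total = 0.683×691 = 471.95 kg/min.
sucrose in G = 0.272×471.95 = 128.37 kg/min.

128.4 kg/min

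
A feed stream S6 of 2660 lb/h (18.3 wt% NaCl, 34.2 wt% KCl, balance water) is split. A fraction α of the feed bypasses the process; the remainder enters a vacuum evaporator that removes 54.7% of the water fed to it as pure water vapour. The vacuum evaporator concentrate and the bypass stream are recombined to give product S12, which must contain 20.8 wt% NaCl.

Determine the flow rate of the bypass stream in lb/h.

1430 lb/h

All 2660×0.183 = 486.78 lb/h of NaCl reaches S12, so S12 = 486.78/0.208 = 2340.3 lb/h and vapour = 319.71 lb/h.
The evaporator receives (1−α)·2660 of feed at 0.475 water and removes 0.547 of that water:
0.547×0.475×(1−α)×2660 = 319.71
(1−α) = 319.71/691.13 = 0.4626;  α = 0.5374.
Bypass flow = 0.5374×2660 = 1429.5 lb/h.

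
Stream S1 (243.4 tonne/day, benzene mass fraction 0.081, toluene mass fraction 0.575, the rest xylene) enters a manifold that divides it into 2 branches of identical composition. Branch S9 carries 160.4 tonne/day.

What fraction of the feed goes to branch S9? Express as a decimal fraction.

0.659

Fraction to S9 = 160.4/243.4 = 0.6590.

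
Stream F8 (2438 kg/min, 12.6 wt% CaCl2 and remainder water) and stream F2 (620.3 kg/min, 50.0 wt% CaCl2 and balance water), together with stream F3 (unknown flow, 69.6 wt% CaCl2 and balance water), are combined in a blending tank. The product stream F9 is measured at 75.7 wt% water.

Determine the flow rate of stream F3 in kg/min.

Let F3 be the unknown flow. Total out = 3058.3 + F3.
water balance: 2441 + 0.304·F3 = 0.757·(3058.3 + F3)
(0.304 − 0.757)·F3 = 0.757×3058.3 − 2441 = -125.83
F3 = -125.83 / -0.453 = 277.77 kg/min

277.8 kg/min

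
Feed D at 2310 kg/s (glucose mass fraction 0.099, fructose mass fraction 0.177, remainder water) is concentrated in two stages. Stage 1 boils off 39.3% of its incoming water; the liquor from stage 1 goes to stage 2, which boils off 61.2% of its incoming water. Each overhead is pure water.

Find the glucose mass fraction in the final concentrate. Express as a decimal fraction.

0.222

water in feed = 2310×0.724 = 1672.4 kg/s.
After stage 1: water left = (1−0.393)×1672.4 = 1015.2; stream total = 1652.7 kg/s.
After stage 2: water left = (1−0.612)×1015.2 = 393.89; final concentrate = 1031.4 kg/s.
glucose fraction = 228.69/1031.4 = 0.222.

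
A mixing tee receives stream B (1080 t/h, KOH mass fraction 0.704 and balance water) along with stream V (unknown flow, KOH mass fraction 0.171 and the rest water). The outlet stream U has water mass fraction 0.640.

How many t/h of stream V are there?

Let V be the unknown flow. Total out = 1080 + V.
water balance: 319.68 + 0.829·V = 0.640·(1080 + V)
(0.829 − 0.640)·V = 0.640×1080 − 319.68 = 371.52
V = 371.52 / 0.189 = 1965.7 t/h

1966 t/h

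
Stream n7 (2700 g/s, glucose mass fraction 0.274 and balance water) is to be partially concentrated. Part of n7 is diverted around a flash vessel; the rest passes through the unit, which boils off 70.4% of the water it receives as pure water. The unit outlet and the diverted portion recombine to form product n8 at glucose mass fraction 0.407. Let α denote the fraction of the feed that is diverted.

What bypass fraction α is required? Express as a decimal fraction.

All 2700×0.274 = 739.8 g/s of glucose reaches n8, so n8 = 739.8/0.407 = 1817.7 g/s and vapour = 882.31 g/s.
The evaporator receives (1−α)·2700 of feed at 0.726 water and removes 0.704 of that water:
0.704×0.726×(1−α)×2700 = 882.31
(1−α) = 882.31/1380 = 0.6394;  α = 0.3606.

0.361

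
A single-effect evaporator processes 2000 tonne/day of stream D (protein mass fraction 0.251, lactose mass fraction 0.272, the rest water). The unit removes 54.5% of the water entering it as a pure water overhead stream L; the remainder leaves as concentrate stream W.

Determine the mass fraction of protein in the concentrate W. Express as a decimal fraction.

0.339

protein is not removed: 2000×0.251 = 502 tonne/day of protein enters W.
water entering = 2000×0.477 = 954 tonne/day; overhead removed = 0.545×954 = 519.93 tonne/day.
Concentrate = 2000 − 519.93 = 1480.1 tonne/day.
Mass fraction = 502/1480.1 = 0.339.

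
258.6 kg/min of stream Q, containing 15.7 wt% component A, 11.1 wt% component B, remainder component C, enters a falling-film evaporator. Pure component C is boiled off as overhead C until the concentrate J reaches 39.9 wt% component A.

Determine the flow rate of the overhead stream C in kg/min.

156.8 kg/min

component A is conserved: 258.6×0.157 = 40.6 kg/min all reports to the concentrate.
Concentrate = 40.6/(target fraction) = 101.75 kg/min.
Overhead = 258.6 − 101.75 = 156.85 kg/min.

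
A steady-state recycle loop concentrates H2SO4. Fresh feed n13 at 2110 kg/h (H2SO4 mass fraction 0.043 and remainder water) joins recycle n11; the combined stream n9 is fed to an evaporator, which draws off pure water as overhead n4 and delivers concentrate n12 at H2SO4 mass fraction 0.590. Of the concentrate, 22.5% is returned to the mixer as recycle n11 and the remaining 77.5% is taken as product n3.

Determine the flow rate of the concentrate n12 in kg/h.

Overall H2SO4 balance (none leaves overhead): H2SO4 in fresh feed = H2SO4 in product, i.e. 2110×0.043 = (1−0.225)·n12·0.590.
n12 = 90.73/(0.590×0.775) = 198.43 kg/h.

198.4 kg/h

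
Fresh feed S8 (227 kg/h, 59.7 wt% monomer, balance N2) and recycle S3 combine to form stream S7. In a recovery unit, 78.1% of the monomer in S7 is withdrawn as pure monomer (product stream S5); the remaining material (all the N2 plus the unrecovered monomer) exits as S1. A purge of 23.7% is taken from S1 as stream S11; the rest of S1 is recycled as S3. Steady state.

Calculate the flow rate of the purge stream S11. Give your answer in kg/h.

N2 enters only via S8 and leaves only via the purge: 227×0.403 = 0.237×(N2 in S1), and the recovery unit passes all N2, so N2 in S7 = N2 in S1 = 386 kg/h.
monomer in S7: m_A = 227×0.597 + (1−0.237)·(1−0.781)·m_A, so m_A = 135.52/0.8329 = 162.71 kg/h.
S1 = (1−0.781)×162.71 + 386 = 421.63 kg/h.
Purge S11 = 0.237×421.63 = 99.926 kg/h.

99.93 kg/h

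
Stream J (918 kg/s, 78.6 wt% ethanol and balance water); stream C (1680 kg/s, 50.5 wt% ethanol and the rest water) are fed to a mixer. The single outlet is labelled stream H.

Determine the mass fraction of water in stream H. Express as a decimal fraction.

0.3957

Total flow out = 918 + 1680 = 2598 kg/s.
water in = 918×0.214 + 1680×0.495 = 1028.1 kg/s.
water mass fraction in H = 1028.1/2598 = 0.3957.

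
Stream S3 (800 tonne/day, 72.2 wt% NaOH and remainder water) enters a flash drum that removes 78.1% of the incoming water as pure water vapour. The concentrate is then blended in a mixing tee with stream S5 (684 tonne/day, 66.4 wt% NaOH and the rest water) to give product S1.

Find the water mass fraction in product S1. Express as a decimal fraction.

Vapour removed = 0.781×0.278×800 = 173.69 tonne/day; concentrate = 626.31 tonne/day.
water reaching the mixer = 48.706 (from concentrate) + 684×0.336 = 278.53 tonne/day.
Product flow = 626.31 + 684 = 1310.3 tonne/day; water fraction = 0.213.

0.213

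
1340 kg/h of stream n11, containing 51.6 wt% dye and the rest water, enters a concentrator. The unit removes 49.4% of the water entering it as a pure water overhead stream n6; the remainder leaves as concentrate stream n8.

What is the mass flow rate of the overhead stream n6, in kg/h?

water entering = 1340×0.484 = 648.56 kg/h; overhead removed = 0.494×648.56 = 320.39 kg/h.

320.4 kg/h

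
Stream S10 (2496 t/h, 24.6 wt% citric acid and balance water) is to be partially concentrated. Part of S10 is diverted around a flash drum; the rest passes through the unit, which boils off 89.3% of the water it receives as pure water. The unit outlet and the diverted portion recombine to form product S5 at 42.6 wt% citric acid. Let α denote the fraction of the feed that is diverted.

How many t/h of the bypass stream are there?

929.7 t/h

All 2496×0.246 = 614.02 t/h of citric acid reaches S5, so S5 = 614.02/0.426 = 1441.4 t/h and vapour = 1054.6 t/h.
The evaporator receives (1−α)·2496 of feed at 0.754 water and removes 0.893 of that water:
0.893×0.754×(1−α)×2496 = 1054.6
(1−α) = 1054.6/1680.6 = 0.6275;  α = 0.3725.
Bypass flow = 0.3725×2496 = 929.66 t/h.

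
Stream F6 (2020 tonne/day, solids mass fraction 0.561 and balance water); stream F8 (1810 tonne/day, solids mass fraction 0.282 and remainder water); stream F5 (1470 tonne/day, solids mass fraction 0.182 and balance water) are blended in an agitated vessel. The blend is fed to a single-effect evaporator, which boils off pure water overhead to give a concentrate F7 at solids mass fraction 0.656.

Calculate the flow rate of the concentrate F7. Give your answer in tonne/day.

solids entering = 2020×0.561 + 1810×0.282 + 1470×0.182 = 1911.2 tonne/day.
All solids reports to F7, so F7 = 1911.2/0.656 = 2913.4 tonne/day.

2913 tonne/day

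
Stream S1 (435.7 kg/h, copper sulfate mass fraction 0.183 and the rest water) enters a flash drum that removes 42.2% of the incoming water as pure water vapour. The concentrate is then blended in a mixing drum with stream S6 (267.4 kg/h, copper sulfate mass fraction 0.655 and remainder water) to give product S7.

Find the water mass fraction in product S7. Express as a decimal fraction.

Vapour removed = 0.422×0.817×435.7 = 150.22 kg/h; concentrate = 285.48 kg/h.
water reaching the mixer = 205.75 (from concentrate) + 267.4×0.345 = 298 kg/h.
Product flow = 285.48 + 267.4 = 552.88 kg/h; water fraction = 0.539.

0.539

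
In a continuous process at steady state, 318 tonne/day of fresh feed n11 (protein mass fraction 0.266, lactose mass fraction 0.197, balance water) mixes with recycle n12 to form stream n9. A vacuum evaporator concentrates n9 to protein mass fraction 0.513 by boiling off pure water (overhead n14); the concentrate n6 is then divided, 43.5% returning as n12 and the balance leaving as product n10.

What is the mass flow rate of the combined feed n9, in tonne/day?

Overall protein balance (none leaves overhead): protein in fresh feed = protein in product, i.e. 318×0.266 = (1−0.435)·n6·0.513.
n6 = 84.588/(0.513×0.565) = 291.84 tonne/day.
Recycle n12 = 0.435×291.84 = 126.95 tonne/day.
Combined feed n9 = 318 + 126.95 = 444.95 tonne/day.

444.9 tonne/day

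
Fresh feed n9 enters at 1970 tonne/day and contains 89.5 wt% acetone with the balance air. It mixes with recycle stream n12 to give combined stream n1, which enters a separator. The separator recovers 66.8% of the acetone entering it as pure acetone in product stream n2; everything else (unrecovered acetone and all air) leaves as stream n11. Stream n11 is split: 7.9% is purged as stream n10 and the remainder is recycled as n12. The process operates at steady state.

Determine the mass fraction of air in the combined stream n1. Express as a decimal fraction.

0.508

air enters only via n9 and leaves only via the purge: 1970×0.105 = 0.079×(air in n11), and the separator passes all air, so air in n1 = air in n11 = 2618.4 tonne/day.
acetone in n1: m_A = 1970×0.895 + (1−0.079)·(1−0.668)·m_A, so m_A = 1763.2/0.6942 = 2539.7 tonne/day.
n1 = 2539.7 + 2618.4 = 5158.1 tonne/day.
air fraction in n1 = 2618.4/5158.1 = 0.508.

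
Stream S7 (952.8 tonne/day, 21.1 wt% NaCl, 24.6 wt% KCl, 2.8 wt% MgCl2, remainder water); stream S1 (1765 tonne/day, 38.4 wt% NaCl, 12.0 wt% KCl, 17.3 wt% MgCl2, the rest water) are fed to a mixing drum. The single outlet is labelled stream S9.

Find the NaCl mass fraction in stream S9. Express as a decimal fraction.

Total flow out = 952.8 + 1765 = 2717.8 tonne/day.
NaCl in = 952.8×0.211 + 1765×0.384 = 878.8 tonne/day.
NaCl mass fraction in S9 = 878.8/2717.8 = 0.323.

0.323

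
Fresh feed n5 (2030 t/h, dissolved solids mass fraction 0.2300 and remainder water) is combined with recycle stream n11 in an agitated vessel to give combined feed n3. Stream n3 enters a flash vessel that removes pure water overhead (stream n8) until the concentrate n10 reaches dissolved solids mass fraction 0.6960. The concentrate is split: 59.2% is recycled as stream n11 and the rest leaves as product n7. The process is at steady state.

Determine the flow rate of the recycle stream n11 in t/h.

Overall dissolved solids balance (none leaves overhead): dissolved solids in fresh feed = dissolved solids in product, i.e. 2030×0.230 = (1−0.592)·n10·0.696.
n10 = 466.9/(0.696×0.408) = 1644.2 t/h.
Recycle n11 = 0.592×1644.2 = 973.37 t/h.

973.4 t/h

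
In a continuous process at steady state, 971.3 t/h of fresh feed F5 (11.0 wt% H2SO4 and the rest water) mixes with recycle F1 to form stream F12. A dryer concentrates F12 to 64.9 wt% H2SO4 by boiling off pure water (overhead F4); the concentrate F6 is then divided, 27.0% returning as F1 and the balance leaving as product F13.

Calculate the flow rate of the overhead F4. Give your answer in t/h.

806.7 t/h

Overall H2SO4 balance (none leaves overhead): H2SO4 in fresh feed = H2SO4 in product, i.e. 971.3×0.110 = (1−0.270)·F6·0.649.
F6 = 106.84/(0.649×0.730) = 225.52 t/h.
Recycle F1 = 0.270×225.52 = 60.889 t/h.
Combined feed F12 = 971.3 + 60.889 = 1032.2 t/h.
Overhead F4 = F12 − F6 = 1032.2 − 225.52 = 806.67 t/h.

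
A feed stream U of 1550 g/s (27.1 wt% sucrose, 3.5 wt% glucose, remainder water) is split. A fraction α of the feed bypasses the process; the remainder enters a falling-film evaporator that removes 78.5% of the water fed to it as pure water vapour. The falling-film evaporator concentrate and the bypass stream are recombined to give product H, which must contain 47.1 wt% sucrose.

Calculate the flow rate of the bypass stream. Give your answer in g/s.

341.9 g/s

All 1550×0.271 = 420.05 g/s of sucrose reaches H, so H = 420.05/0.471 = 891.83 g/s and vapour = 658.17 g/s.
The evaporator receives (1−α)·1550 of feed at 0.694 water and removes 0.785 of that water:
0.785×0.694×(1−α)×1550 = 658.17
(1−α) = 658.17/844.42 = 0.7794;  α = 0.2206.
Bypass flow = 0.2206×1550 = 341.88 g/s.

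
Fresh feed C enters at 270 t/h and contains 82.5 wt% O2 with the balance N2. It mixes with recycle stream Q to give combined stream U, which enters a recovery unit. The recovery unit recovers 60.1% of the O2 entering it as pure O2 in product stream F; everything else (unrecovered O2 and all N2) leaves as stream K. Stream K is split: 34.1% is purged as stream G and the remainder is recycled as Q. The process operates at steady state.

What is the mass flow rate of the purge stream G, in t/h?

88.37 t/h

N2 enters only via C and leaves only via the purge: 270×0.175 = 0.341×(N2 in K), and the recovery unit passes all N2, so N2 in U = N2 in K = 138.56 t/h.
O2 in U: m_A = 270×0.825 + (1−0.341)·(1−0.601)·m_A, so m_A = 222.75/0.7371 = 302.21 t/h.
K = (1−0.601)×302.21 + 138.56 = 259.15 t/h.
Purge G = 0.341×259.15 = 88.369 t/h.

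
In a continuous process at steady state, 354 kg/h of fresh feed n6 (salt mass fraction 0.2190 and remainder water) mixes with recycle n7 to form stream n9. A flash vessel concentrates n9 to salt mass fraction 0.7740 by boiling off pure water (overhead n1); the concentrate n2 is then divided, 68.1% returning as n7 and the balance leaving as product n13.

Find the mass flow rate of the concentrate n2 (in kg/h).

314 kg/h

Overall salt balance (none leaves overhead): salt in fresh feed = salt in product, i.e. 354×0.219 = (1−0.681)·n2·0.774.
n2 = 77.526/(0.774×0.319) = 313.99 kg/h.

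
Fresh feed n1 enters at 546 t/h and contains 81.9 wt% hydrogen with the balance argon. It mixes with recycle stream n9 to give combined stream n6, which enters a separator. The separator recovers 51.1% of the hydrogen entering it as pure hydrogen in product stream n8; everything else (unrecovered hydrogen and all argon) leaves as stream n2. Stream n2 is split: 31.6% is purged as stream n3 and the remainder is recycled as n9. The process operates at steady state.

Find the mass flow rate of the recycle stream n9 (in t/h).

438.7 t/h

argon enters only via n1 and leaves only via the purge: 546×0.181 = 0.316×(argon in n2), and the separator passes all argon, so argon in n6 = argon in n2 = 312.74 t/h.
hydrogen in n6: m_A = 546×0.819 + (1−0.316)·(1−0.511)·m_A, so m_A = 447.17/0.6655 = 671.91 t/h.
n2 = (1−0.511)×671.91 + 312.74 = 641.31 t/h.
Recycle n9 = (1−0.316)×641.31 = 438.65 t/h.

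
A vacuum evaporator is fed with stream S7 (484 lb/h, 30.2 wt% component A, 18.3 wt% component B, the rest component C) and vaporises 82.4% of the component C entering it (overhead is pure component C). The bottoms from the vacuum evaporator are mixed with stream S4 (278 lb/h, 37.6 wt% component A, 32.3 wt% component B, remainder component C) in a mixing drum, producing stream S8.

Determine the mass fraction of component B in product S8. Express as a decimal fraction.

Vapour removed = 0.824×0.515×484 = 205.39 lb/h; concentrate = 278.61 lb/h.
component B reaching the mixer = 88.572 (from concentrate) + 278×0.323 = 178.37 lb/h.
Product flow = 278.61 + 278 = 556.61 lb/h; component B fraction = 0.320.

0.320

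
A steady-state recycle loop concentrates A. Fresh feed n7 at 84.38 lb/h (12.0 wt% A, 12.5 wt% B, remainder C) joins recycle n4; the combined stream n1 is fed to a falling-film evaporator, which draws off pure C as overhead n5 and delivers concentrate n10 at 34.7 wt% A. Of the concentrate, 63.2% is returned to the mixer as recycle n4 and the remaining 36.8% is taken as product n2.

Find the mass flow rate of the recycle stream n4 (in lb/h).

Overall A balance (none leaves overhead): A in fresh feed = A in product, i.e. 84.38×0.120 = (1−0.632)·n10·0.347.
n10 = 10.126/(0.347×0.368) = 79.295 lb/h.
Recycle n4 = 0.632×79.295 = 50.114 lb/h.

50.11 lb/h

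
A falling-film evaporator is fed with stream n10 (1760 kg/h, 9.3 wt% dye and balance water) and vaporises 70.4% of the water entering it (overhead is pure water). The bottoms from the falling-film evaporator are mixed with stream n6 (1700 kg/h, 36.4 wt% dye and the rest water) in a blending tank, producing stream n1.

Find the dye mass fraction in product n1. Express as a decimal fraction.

Vapour removed = 0.704×0.907×1760 = 1123.8 kg/h; concentrate = 636.19 kg/h.
dye reaching the mixer = 163.68 (from concentrate) + 1700×0.364 = 782.48 kg/h.
Product flow = 636.19 + 1700 = 2336.2 kg/h; dye fraction = 0.335.

0.335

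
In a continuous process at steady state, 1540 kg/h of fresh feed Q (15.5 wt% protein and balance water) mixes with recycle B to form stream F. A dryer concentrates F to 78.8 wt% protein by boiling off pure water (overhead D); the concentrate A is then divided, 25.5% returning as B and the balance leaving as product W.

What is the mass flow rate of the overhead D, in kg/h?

1237 kg/h

Overall protein balance (none leaves overhead): protein in fresh feed = protein in product, i.e. 1540×0.155 = (1−0.255)·A·0.788.
A = 238.7/(0.788×0.745) = 406.6 kg/h.
Recycle B = 0.255×406.6 = 103.68 kg/h.
Combined feed F = 1540 + 103.68 = 1643.7 kg/h.
Overhead D = F − A = 1643.7 − 406.6 = 1237.1 kg/h.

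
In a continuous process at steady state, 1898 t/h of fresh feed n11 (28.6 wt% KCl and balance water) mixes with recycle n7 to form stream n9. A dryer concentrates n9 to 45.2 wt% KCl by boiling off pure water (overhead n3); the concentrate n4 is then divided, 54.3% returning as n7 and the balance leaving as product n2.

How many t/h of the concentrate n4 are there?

Overall KCl balance (none leaves overhead): KCl in fresh feed = KCl in product, i.e. 1898×0.286 = (1−0.543)·n4·0.452.
n4 = 542.83/(0.452×0.457) = 2627.9 t/h.

2628 t/h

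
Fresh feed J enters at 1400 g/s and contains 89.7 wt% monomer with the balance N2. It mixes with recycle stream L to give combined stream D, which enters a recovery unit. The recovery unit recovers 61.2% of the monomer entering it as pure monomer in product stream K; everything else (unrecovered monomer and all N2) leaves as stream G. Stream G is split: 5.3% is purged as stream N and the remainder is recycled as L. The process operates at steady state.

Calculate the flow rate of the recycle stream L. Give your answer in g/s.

3306 g/s

N2 enters only via J and leaves only via the purge: 1400×0.103 = 0.053×(N2 in G), and the recovery unit passes all N2, so N2 in D = N2 in G = 2720.8 g/s.
monomer in D: m_A = 1400×0.897 + (1−0.053)·(1−0.612)·m_A, so m_A = 1255.8/0.6326 = 1985.3 g/s.
G = (1−0.612)×1985.3 + 2720.8 = 3491 g/s.
Recycle L = (1−0.053)×3491 = 3306 g/s.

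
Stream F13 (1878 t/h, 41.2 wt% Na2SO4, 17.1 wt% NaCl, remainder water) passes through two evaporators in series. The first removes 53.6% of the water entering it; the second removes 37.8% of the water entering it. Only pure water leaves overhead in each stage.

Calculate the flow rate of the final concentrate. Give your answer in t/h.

1321 t/h

water in feed = 1878×0.417 = 783.13 t/h.
After stage 1: water left = (1−0.536)×783.13 = 363.37; stream total = 1458.2 t/h.
After stage 2: water left = (1−0.378)×363.37 = 226.02; final concentrate = 1320.9 t/h.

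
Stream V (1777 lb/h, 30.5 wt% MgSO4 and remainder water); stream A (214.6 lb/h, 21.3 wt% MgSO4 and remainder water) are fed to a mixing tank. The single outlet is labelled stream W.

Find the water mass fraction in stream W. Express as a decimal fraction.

Total flow out = 1777 + 214.6 = 1991.6 lb/h.
water in = 1777×0.695 + 214.6×0.787 = 1403.9 lb/h.
water mass fraction in W = 1403.9/1991.6 = 0.7049.

0.7049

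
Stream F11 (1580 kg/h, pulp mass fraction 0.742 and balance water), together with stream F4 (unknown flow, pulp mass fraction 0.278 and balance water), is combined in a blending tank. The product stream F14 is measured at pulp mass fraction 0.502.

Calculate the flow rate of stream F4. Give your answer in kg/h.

Let F4 be the unknown flow. Total out = 1580 + F4.
pulp balance: 1172.4 + 0.278·F4 = 0.502·(1580 + F4)
(0.278 − 0.502)·F4 = 0.502×1580 − 1172.4 = -379.2
F4 = -379.2 / -0.224 = 1692.9 kg/h

1693 kg/h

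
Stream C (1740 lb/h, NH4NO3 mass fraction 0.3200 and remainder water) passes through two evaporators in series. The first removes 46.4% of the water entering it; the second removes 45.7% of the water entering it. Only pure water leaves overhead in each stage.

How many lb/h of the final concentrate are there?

901.2 lb/h

water in feed = 1740×0.680 = 1183.2 lb/h.
After stage 1: water left = (1−0.464)×1183.2 = 634.2; stream total = 1191 lb/h.
After stage 2: water left = (1−0.457)×634.2 = 344.37; final concentrate = 901.17 lb/h.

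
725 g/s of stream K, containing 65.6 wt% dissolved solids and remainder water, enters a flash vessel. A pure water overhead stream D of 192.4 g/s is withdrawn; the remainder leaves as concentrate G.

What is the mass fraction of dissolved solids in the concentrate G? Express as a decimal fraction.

dissolved solids is not removed: 725×0.656 = 475.6 g/s of dissolved solids enters G.
Concentrate = 725 − 192.4 = 532.6 g/s.
Mass fraction = 475.6/532.6 = 0.8930.

0.8930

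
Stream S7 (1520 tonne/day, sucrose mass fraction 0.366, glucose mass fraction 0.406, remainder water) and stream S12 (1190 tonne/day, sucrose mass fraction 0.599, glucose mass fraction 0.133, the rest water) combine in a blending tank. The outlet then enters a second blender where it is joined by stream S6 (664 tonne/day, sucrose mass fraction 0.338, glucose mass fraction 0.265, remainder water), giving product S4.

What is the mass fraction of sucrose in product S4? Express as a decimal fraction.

Overall, product flow = 3374 tonne/day.
sucrose in = 1520×0.366 + 1190×0.599 + 664×0.338 = 1493.6 tonne/day.
sucrose fraction in S4 = 0.443.

0.443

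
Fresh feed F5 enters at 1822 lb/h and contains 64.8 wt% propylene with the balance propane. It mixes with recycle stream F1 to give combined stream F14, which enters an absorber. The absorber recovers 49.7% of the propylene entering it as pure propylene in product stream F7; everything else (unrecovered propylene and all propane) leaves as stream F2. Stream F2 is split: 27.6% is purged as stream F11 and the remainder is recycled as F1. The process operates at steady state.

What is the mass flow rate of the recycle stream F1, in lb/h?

propane enters only via F5 and leaves only via the purge: 1822×0.352 = 0.276×(propane in F2), and the absorber passes all propane, so propane in F14 = propane in F2 = 2323.7 lb/h.
propylene in F14: m_A = 1822×0.648 + (1−0.276)·(1−0.497)·m_A, so m_A = 1180.7/0.6358 = 1856.9 lb/h.
F2 = (1−0.497)×1856.9 + 2323.7 = 3257.7 lb/h.
Recycle F1 = (1−0.276)×3257.7 = 2358.6 lb/h.

2359 lb/h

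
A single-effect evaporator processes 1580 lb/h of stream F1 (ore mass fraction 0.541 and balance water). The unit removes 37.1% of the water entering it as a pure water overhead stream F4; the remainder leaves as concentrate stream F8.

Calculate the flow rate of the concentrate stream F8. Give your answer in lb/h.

water entering = 1580×0.459 = 725.22 lb/h; overhead removed = 0.371×725.22 = 269.06 lb/h.
Concentrate = 1580 − 269.06 = 1310.9 lb/h.

1311 lb/h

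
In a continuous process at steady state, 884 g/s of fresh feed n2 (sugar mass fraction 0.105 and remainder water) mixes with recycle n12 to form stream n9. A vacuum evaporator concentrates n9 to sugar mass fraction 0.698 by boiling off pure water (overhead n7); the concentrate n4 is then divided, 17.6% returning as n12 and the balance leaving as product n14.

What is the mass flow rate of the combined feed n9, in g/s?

Overall sugar balance (none leaves overhead): sugar in fresh feed = sugar in product, i.e. 884×0.105 = (1−0.176)·n4·0.698.
n4 = 92.82/(0.698×0.824) = 161.38 g/s.
Recycle n12 = 0.176×161.38 = 28.403 g/s.
Combined feed n9 = 884 + 28.403 = 912.4 g/s.

912.4 g/s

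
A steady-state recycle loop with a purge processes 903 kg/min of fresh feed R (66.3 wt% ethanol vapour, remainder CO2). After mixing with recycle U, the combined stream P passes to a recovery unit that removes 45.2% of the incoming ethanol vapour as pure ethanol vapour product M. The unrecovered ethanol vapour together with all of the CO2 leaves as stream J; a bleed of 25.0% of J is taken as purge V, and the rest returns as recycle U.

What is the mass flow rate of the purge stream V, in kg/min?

443.6 kg/min

CO2 enters only via R and leaves only via the purge: 903×0.337 = 0.250×(CO2 in J), and the recovery unit passes all CO2, so CO2 in P = CO2 in J = 1217.2 kg/min.
ethanol vapour in P: m_A = 903×0.663 + (1−0.250)·(1−0.452)·m_A, so m_A = 598.69/0.5890 = 1016.4 kg/min.
J = (1−0.452)×1016.4 + 1217.2 = 1774.3 kg/min.
Purge V = 0.250×1774.3 = 443.56 kg/min.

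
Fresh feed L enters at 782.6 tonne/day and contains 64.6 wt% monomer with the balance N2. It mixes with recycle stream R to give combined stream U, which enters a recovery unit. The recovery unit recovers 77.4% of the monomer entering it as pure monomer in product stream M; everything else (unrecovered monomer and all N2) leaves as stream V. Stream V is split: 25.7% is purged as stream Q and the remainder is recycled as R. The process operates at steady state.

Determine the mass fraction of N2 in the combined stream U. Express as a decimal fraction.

0.640

N2 enters only via L and leaves only via the purge: 782.6×0.354 = 0.257×(N2 in V), and the recovery unit passes all N2, so N2 in U = N2 in V = 1078 tonne/day.
monomer in U: m_A = 782.6×0.646 + (1−0.257)·(1−0.774)·m_A, so m_A = 505.56/0.8321 = 607.58 tonne/day.
U = 607.58 + 1078 = 1685.6 tonne/day.
N2 fraction in U = 1078/1685.6 = 0.640.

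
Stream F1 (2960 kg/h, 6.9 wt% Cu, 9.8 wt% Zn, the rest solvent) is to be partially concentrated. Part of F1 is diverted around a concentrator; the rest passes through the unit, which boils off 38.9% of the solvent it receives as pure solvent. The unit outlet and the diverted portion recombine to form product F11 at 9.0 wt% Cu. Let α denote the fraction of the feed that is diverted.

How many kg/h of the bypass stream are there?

828.6 kg/h

All 2960×0.069 = 204.24 kg/h of Cu reaches F11, so F11 = 204.24/0.090 = 2269.3 kg/h and vapour = 690.67 kg/h.
The evaporator receives (1−α)·2960 of feed at 0.833 solvent and removes 0.389 of that solvent:
0.389×0.833×(1−α)×2960 = 690.67
(1−α) = 690.67/959.15 = 0.7201;  α = 0.2799.
Bypass flow = 0.2799×2960 = 828.56 kg/h.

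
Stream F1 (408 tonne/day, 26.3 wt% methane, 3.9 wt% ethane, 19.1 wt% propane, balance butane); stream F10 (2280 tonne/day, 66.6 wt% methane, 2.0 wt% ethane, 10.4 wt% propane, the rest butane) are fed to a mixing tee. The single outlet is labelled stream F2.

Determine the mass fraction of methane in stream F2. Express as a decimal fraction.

Total flow out = 408 + 2280 = 2688 tonne/day.
methane in = 408×0.263 + 2280×0.666 = 1625.8 tonne/day.
methane mass fraction in F2 = 1625.8/2688 = 0.6048.

0.6048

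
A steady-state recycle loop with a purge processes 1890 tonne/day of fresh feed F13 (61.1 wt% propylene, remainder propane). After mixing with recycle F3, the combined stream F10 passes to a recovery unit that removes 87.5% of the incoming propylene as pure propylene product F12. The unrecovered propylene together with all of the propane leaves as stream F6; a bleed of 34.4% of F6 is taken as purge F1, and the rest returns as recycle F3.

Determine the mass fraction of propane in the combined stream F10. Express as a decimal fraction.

0.6295

propane enters only via F13 and leaves only via the purge: 1890×0.389 = 0.344×(propane in F6), and the recovery unit passes all propane, so propane in F10 = propane in F6 = 2137.2 tonne/day.
propylene in F10: m_A = 1890×0.611 + (1−0.344)·(1−0.875)·m_A, so m_A = 1154.8/0.9180 = 1257.9 tonne/day.
F10 = 1257.9 + 2137.2 = 3395.2 tonne/day.
propane fraction in F10 = 2137.2/3395.2 = 0.6295.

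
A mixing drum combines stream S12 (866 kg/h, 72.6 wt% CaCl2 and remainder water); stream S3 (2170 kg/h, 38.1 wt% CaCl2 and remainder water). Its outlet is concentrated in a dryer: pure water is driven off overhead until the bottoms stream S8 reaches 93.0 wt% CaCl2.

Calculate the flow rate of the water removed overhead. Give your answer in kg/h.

CaCl2 entering = 866×0.726 + 2170×0.381 = 1455.5 kg/h.
All CaCl2 reports to S8, so S8 = 1455.5/0.930 = 1565 kg/h.
Total feed = 3036 kg/h; overhead = 3036 − 1565 = 1471 kg/h.

1471 kg/h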